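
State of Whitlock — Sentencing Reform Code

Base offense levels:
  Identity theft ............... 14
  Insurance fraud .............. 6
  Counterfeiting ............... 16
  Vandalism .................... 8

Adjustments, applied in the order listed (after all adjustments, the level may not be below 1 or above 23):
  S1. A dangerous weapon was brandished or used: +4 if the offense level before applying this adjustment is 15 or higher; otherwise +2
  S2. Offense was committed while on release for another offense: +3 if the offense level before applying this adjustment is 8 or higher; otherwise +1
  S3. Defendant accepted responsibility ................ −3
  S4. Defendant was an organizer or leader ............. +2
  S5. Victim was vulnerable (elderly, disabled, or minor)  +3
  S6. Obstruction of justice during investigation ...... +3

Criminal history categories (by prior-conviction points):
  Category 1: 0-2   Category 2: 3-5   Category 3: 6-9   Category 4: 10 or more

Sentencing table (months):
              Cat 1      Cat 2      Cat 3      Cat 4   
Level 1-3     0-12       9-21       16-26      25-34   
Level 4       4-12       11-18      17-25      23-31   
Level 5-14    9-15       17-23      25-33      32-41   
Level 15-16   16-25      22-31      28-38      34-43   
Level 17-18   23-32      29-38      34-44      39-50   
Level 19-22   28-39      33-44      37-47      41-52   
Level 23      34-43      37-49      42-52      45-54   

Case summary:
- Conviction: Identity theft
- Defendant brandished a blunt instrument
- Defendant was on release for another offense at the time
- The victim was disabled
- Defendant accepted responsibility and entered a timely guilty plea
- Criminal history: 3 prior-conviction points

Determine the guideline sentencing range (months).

Base offense level for identity theft: 14.
S1 applies (level before this adjustment is 14 < 15, so +2): 14 + 2 = 16.
S2 applies (level before this adjustment is 16 ≥ 8, so +3): 16 + 3 = 19.
S3 applies: 19 − 3 = 16.
S5 applies: 16 + 3 = 19.
S6 does not apply.
Final offense level: 19.
Criminal history: 3 prior points → Category 2 (3-5).
Level 19 falls in the 19-22 band.
Grid: Level 19-22 × Category 2 = 33-44 months.

33-44 months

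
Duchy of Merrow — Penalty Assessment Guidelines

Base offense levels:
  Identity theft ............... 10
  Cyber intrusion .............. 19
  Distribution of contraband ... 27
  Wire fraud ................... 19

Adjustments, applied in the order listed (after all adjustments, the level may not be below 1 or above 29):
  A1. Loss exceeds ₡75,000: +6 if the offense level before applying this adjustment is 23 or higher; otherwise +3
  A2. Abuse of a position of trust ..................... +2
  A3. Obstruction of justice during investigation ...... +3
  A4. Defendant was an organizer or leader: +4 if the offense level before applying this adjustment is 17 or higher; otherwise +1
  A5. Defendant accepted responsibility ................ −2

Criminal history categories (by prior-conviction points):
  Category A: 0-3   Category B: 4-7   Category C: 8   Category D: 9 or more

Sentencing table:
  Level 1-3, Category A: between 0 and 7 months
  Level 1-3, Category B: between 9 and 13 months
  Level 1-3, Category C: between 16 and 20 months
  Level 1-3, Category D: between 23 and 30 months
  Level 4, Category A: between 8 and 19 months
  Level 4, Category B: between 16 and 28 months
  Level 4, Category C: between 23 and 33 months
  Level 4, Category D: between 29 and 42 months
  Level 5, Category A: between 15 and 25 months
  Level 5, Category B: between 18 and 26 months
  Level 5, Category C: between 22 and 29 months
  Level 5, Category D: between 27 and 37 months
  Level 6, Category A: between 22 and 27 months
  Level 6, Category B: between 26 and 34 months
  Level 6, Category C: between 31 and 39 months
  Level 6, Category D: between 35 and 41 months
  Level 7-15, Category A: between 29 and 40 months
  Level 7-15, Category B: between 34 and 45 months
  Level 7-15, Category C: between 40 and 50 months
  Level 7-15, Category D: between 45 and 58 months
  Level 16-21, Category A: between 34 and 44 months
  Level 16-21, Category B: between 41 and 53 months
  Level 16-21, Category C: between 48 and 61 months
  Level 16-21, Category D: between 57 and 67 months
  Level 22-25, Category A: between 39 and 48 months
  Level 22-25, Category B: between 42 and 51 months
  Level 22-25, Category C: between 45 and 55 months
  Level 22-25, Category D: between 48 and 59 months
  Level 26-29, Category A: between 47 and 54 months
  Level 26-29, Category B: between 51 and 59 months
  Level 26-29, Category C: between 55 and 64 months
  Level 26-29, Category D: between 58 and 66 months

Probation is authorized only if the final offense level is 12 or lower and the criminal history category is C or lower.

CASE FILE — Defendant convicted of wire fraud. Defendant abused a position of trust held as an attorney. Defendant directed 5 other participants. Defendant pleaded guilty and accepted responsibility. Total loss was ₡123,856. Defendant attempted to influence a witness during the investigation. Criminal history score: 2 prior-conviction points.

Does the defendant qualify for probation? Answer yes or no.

No

Base offense level for wire fraud: 19.
A1 applies (level before this adjustment is 19 < 23, so +3): 19 + 3 = 22.
A2 applies: 22 + 2 = 24.
A3 applies: 24 + 3 = 27.
A4 applies (level before this adjustment is 27 ≥ 17, so +4): 27 + 4 = 31.
A5 applies: 31 − 2 = 29.
Final offense level: 29.
Criminal history: 2 prior points → Category A (0-3).
Level 29 falls in the 26-29 band.
Grid: Level 26-29 × Category A = 47-54 months.
Probation check: level 29 > 12 and category A ≤ C → not eligible.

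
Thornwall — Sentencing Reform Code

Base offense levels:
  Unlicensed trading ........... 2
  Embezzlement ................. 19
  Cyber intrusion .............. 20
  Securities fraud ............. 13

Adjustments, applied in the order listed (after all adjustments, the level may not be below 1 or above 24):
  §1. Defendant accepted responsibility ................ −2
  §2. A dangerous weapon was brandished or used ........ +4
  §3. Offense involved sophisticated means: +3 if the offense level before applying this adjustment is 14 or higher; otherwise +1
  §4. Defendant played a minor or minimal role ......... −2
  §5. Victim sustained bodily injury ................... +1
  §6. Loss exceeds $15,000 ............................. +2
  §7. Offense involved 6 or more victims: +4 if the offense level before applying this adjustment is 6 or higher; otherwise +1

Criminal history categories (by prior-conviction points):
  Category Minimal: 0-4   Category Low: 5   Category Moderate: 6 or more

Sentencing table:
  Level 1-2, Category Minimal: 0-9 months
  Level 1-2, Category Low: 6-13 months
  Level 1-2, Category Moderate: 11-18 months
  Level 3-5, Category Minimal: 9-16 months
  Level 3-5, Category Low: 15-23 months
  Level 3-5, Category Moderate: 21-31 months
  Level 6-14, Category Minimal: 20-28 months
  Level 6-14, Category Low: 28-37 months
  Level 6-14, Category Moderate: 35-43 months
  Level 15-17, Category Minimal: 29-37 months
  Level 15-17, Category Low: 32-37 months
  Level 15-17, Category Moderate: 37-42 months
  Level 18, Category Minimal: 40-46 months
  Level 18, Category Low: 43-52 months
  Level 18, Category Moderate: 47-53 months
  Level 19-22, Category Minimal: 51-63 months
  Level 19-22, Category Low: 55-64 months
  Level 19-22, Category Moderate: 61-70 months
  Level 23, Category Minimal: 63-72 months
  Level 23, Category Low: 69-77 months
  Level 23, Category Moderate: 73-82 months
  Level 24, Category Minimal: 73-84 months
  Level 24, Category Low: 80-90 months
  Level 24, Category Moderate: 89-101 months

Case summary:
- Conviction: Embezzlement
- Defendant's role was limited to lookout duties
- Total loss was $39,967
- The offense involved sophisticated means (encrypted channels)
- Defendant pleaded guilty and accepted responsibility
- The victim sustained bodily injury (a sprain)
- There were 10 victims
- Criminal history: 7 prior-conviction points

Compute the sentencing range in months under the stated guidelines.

Base offense level for embezzlement: 19.
§1 applies: 19 − 2 = 17.
§2 does not apply.
§3 applies (level before this adjustment is 17 ≥ 14, so +3): 17 + 3 = 20.
§4 applies: 20 − 2 = 18.
§5 applies: 18 + 1 = 19.
§6 applies: 19 + 2 = 21.
§7 applies (level before this adjustment is 21 ≥ 6, so +4): 21 + 4 = 25.
Level 25 exceeds the maximum of 24; capped at 24.
Final offense level: 24.
Criminal history: 7 prior points → Category Moderate (6+).
Level 24 falls in the 24 band.
Grid: Level 24 × Category Moderate = 89-101 months.

89-101 months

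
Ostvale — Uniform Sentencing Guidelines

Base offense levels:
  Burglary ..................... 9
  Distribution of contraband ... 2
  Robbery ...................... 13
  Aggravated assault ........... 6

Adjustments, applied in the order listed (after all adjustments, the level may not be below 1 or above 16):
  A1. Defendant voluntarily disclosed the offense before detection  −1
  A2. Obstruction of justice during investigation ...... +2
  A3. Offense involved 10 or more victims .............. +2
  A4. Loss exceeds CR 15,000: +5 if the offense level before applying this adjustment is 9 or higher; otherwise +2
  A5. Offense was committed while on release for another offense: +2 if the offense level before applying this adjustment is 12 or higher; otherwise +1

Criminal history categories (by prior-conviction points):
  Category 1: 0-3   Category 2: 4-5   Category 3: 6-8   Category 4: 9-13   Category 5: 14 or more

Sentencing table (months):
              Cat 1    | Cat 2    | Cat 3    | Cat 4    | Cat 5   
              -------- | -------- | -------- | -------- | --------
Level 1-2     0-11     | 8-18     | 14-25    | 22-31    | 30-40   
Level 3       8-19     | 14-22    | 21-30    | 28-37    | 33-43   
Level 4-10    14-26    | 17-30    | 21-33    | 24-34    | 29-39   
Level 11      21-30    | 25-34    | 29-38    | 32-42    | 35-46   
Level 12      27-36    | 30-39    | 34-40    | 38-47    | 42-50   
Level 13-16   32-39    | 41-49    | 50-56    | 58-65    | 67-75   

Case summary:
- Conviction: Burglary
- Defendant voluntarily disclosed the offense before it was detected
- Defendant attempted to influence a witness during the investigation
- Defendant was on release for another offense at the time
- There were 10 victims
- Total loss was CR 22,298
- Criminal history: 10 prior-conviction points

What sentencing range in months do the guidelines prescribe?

Base offense level for burglary: 9.
A1 applies: 9 − 1 = 8.
A2 applies: 8 + 2 = 10.
A3 applies: 10 + 2 = 12.
A4 applies (level before this adjustment is 12 ≥ 9, so +5): 12 + 5 = 17.
A5 applies (level before this adjustment is 17 ≥ 12, so +2): 17 + 2 = 19.
Level 19 exceeds the maximum of 16; capped at 16.
Final offense level: 16.
Criminal history: 10 prior points → Category 4 (9-13).
Level 16 falls in the 13-16 band.
Grid: Level 13-16 × Category 4 = 58-65 months.

58-65 months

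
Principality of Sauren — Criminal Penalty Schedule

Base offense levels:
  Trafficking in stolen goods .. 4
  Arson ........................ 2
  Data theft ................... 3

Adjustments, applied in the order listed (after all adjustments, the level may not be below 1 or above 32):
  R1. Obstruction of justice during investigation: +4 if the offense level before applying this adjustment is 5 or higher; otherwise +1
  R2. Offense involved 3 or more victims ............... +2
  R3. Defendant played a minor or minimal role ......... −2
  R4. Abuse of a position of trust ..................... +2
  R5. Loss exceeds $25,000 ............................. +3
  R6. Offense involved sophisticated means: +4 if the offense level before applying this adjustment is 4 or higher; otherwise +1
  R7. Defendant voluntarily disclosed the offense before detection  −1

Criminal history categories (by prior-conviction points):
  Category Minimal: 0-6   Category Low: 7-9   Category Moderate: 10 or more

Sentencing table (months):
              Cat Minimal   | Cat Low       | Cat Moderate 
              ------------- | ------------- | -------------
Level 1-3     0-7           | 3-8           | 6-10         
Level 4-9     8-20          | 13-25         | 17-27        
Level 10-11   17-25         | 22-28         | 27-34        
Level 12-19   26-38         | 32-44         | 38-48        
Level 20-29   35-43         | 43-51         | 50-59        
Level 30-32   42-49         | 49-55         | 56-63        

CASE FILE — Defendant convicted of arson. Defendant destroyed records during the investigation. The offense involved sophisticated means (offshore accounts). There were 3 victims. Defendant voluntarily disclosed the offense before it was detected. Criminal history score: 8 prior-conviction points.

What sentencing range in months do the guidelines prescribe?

Base offense level for arson: 2.
R1 applies (level before this adjustment is 2 < 5, so +1): 2 + 1 = 3.
R2 applies: 3 + 2 = 5.
R6 applies (level before this adjustment is 5 ≥ 4, so +4): 5 + 4 = 9.
R7 applies: 9 − 1 = 8.
Final offense level: 8.
Criminal history: 8 prior points → Category Low (7-9).
Level 8 falls in the 4-9 band.
Grid: Level 4-9 × Category Low = 13-25 months.

13-25 months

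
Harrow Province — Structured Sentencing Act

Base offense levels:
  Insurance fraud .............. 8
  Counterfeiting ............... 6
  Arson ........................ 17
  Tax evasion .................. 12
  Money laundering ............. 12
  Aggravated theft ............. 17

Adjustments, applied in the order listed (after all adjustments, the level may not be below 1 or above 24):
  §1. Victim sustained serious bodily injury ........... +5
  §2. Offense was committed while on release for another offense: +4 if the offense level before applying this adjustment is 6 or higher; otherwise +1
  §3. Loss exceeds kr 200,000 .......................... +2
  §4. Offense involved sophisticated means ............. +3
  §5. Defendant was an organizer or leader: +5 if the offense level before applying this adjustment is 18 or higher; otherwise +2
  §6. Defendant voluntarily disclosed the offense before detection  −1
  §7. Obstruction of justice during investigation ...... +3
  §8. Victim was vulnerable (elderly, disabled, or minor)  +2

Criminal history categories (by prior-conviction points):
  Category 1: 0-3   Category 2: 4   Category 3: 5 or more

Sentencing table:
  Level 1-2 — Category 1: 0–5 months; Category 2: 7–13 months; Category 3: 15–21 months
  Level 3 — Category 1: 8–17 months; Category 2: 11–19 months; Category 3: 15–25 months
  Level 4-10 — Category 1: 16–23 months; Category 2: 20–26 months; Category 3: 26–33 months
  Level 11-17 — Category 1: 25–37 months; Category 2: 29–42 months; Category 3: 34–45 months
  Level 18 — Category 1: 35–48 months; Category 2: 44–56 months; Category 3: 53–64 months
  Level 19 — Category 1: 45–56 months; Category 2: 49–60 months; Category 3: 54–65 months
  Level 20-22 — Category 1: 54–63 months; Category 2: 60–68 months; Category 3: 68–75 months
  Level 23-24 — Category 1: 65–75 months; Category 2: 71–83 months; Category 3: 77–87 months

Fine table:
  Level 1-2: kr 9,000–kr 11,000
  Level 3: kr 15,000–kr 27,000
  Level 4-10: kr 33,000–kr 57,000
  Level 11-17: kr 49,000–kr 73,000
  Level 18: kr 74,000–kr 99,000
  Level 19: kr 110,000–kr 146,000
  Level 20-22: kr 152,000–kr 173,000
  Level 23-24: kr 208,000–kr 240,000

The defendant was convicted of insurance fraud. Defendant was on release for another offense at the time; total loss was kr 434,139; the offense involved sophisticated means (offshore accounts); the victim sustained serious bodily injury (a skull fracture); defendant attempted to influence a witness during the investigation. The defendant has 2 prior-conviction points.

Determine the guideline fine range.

Base offense level for insurance fraud: 8.
§1 applies: 8 + 5 = 13.
§2 applies (level before this adjustment is 13 ≥ 6, so +4): 13 + 4 = 17.
§3 applies: 17 + 2 = 19.
§4 applies: 19 + 3 = 22.
§5 does not apply.
§6 does not apply.
§7 applies: 22 + 3 = 25.
Level 25 exceeds the maximum of 24; capped at 24.
Final offense level: 24.
Level 24 falls in the 23-24 band.
Fine table: Level 23-24 → kr 208,000–kr 240,000.

kr 208,000–kr 240,000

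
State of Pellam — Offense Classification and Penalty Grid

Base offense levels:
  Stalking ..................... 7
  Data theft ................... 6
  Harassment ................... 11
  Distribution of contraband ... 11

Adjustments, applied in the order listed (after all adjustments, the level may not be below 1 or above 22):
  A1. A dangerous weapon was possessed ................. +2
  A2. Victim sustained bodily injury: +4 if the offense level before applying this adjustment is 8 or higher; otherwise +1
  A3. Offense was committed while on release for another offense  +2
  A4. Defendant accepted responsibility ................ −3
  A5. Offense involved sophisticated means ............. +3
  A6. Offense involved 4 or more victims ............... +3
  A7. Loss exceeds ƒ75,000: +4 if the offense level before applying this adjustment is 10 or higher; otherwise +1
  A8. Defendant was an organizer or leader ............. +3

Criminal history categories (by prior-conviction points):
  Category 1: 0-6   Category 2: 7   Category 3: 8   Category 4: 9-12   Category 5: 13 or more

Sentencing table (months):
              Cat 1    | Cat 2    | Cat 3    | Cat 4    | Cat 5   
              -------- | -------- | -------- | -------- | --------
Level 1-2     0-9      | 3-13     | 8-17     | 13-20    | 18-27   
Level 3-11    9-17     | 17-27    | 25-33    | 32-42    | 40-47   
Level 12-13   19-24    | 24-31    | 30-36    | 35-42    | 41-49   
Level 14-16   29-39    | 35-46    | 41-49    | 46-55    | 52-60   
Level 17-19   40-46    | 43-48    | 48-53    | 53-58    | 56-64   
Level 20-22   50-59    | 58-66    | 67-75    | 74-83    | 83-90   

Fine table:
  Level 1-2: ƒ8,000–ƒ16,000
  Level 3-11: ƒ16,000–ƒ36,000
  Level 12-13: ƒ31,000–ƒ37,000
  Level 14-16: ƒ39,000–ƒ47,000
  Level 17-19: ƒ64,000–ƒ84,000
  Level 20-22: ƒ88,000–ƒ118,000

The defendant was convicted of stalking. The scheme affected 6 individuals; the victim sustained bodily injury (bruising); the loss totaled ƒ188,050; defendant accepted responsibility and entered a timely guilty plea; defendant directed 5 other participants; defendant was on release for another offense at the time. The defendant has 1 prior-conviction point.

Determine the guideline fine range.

ƒ64,000–ƒ84,000

Base offense level for stalking: 7.
A1 does not apply.
A2 applies (level before this adjustment is 7 < 8, so +1): 7 + 1 = 8.
A3 applies: 8 + 2 = 10.
A4 applies: 10 − 3 = 7.
A5 does not apply.
A6 applies: 7 + 3 = 10.
A7 applies (level before this adjustment is 10 ≥ 10, so +4): 10 + 4 = 14.
A8 applies: 14 + 3 = 17.
Final offense level: 17.
Level 17 falls in the 17-19 band.
Fine table: Level 17-19 → ƒ64,000–ƒ84,000.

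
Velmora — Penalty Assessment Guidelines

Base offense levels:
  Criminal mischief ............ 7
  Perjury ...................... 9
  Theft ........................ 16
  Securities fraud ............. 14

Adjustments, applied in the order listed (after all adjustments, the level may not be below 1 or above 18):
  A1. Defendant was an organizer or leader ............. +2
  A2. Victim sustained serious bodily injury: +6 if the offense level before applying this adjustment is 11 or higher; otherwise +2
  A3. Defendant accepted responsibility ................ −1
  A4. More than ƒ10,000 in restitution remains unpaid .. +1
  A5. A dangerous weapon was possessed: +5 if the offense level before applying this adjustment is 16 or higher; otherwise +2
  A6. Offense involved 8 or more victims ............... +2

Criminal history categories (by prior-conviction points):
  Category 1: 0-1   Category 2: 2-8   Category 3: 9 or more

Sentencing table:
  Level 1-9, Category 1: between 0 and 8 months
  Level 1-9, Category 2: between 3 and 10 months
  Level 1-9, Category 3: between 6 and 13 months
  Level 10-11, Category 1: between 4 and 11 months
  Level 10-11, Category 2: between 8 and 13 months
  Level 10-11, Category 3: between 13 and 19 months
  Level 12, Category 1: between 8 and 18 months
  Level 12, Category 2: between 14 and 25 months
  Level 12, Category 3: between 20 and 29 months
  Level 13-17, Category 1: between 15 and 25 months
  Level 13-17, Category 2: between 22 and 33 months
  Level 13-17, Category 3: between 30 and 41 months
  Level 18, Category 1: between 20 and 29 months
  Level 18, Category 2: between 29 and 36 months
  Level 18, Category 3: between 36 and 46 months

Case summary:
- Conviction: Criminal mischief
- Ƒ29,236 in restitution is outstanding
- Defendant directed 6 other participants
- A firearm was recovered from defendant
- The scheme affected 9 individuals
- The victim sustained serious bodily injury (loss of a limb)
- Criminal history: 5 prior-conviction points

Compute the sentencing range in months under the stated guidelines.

Base offense level for criminal mischief: 7.
A1 applies: 7 + 2 = 9.
A2 applies (level before this adjustment is 9 < 11, so +2): 9 + 2 = 11.
A4 applies: 11 + 1 = 12.
A5 applies (level before this adjustment is 12 < 16, so +2): 12 + 2 = 14.
A6 applies: 14 + 2 = 16.
Final offense level: 16.
Criminal history: 5 prior points → Category 2 (2-8).
Level 16 falls in the 13-17 band.
Grid: Level 13-17 × Category 2 = 22-33 months.

22-33 months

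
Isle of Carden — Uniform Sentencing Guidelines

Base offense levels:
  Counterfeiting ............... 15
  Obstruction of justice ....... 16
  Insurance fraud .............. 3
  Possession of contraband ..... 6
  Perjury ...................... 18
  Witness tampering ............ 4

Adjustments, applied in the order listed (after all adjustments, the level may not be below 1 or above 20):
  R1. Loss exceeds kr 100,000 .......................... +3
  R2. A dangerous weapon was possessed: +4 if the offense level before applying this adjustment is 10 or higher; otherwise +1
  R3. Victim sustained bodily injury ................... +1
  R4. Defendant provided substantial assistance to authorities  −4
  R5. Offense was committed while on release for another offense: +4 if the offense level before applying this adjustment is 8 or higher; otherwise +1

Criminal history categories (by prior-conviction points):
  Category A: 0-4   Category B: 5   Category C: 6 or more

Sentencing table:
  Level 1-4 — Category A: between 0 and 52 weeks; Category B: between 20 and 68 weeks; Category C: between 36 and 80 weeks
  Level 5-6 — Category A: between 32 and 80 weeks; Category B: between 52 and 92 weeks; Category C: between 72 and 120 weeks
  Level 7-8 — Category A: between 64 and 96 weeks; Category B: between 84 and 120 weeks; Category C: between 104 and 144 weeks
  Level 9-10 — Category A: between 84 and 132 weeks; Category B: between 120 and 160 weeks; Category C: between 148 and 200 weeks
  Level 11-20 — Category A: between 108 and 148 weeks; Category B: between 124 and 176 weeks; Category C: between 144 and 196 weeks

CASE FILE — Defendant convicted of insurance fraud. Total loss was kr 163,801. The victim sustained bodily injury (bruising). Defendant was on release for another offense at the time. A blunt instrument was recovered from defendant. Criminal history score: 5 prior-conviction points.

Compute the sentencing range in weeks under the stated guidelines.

Base offense level for insurance fraud: 3.
R1 applies: 3 + 3 = 6.
R2 applies (level before this adjustment is 6 < 10, so +1): 6 + 1 = 7.
R3 applies: 7 + 1 = 8.
R4 does not apply.
R5 applies (level before this adjustment is 8 ≥ 8, so +4): 8 + 4 = 12.
Final offense level: 12.
Criminal history: 5 prior points → Category B (5).
Level 12 falls in the 11-20 band.
Grid: Level 11-20 × Category B = 124-176 weeks.

124-176 weeks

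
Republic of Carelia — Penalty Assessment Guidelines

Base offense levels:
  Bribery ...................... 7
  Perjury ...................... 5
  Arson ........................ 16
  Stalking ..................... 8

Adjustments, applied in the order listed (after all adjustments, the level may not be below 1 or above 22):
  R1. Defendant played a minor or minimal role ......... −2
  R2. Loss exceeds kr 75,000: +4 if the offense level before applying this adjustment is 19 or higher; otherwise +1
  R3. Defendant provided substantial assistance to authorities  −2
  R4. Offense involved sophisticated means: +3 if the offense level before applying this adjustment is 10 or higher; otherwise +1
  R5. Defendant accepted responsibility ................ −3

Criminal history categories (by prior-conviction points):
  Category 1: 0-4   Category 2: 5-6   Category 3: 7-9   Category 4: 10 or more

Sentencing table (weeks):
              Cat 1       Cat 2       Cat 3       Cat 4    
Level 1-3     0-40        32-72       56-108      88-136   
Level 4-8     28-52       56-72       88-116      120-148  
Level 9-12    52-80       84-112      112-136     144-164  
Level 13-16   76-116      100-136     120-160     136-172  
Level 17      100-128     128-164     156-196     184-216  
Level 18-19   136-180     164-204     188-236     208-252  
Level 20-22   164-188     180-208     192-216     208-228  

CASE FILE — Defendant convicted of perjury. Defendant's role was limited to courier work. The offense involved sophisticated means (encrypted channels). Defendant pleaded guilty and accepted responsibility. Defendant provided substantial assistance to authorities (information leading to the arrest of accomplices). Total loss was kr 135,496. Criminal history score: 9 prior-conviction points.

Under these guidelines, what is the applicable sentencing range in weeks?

Base offense level for perjury: 5.
R1 applies: 5 − 2 = 3.
R2 applies (level before this adjustment is 3 < 19, so +1): 3 + 1 = 4.
R3 applies: 4 − 2 = 2.
R4 applies (level before this adjustment is 2 < 10, so +1): 2 + 1 = 3.
R5 applies: 3 − 3 = 0.
Level 0 is below the minimum of 1; floored at 1.
Final offense level: 1.
Criminal history: 9 prior points → Category 3 (7-9).
Level 1 falls in the 1-3 band.
Grid: Level 1-3 × Category 3 = 56-108 weeks.

56-108 weeks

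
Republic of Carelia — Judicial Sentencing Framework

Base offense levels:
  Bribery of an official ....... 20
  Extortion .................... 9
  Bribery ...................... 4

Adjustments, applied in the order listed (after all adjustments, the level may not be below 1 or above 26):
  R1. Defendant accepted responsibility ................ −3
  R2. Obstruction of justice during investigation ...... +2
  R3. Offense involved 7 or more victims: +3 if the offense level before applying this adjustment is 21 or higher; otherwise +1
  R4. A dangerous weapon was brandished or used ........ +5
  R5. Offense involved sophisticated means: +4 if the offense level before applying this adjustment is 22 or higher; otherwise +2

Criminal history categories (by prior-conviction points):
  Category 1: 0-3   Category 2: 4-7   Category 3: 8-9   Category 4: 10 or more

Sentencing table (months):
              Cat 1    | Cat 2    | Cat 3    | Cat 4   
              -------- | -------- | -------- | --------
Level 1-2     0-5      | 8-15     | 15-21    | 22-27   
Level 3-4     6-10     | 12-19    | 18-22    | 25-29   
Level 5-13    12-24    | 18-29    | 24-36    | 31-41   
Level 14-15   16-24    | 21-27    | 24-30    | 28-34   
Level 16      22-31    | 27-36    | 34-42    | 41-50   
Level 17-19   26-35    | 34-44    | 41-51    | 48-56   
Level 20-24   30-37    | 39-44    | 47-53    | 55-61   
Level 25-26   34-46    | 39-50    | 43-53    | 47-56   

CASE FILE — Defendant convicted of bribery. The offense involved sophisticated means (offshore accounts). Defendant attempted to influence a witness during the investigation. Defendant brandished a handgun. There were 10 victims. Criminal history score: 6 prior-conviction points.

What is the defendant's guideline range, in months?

Base offense level for bribery: 4.
R2 applies: 4 + 2 = 6.
R3 applies (level before this adjustment is 6 < 21, so +1): 6 + 1 = 7.
R4 applies: 7 + 5 = 12.
R5 applies (level before this adjustment is 12 < 22, so +2): 12 + 2 = 14.
Final offense level: 14.
Criminal history: 6 prior points → Category 2 (4-7).
Level 14 falls in the 14-15 band.
Grid: Level 14-15 × Category 2 = 21-27 months.

21-27 months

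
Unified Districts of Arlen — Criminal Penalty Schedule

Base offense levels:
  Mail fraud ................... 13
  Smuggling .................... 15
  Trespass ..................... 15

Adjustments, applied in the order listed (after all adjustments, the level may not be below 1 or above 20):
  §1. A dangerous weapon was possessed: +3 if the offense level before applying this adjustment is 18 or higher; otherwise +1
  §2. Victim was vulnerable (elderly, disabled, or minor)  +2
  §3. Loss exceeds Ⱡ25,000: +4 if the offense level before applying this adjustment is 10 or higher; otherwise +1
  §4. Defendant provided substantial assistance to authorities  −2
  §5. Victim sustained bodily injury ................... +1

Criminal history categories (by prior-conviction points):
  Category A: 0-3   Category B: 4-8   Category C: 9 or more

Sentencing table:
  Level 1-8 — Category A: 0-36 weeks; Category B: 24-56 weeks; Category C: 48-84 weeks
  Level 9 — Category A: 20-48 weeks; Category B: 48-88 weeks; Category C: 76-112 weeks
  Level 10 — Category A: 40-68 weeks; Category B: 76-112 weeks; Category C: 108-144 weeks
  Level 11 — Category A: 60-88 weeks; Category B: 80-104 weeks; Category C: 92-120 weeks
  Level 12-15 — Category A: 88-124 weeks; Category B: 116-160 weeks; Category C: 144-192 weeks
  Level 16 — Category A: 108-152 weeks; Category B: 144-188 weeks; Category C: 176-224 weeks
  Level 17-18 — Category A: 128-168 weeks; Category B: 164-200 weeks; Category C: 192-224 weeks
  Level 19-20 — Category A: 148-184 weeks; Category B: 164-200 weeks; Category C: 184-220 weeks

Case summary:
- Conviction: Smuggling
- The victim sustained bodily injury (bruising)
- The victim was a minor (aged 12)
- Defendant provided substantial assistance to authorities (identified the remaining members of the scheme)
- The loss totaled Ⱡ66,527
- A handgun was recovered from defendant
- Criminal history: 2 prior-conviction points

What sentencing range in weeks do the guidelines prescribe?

148-184 weeks

Base offense level for smuggling: 15.
§1 applies (level before this adjustment is 15 < 18, so +1): 15 + 1 = 16.
§2 applies: 16 + 2 = 18.
§3 applies (level before this adjustment is 18 ≥ 10, so +4): 18 + 4 = 22.
§4 applies: 22 − 2 = 20.
§5 applies: 20 + 1 = 21.
Level 21 exceeds the maximum of 20; capped at 20.
Final offense level: 20.
Criminal history: 2 prior points → Category A (0-3).
Level 20 falls in the 19-20 band.
Grid: Level 19-20 × Category A = 148-184 weeks.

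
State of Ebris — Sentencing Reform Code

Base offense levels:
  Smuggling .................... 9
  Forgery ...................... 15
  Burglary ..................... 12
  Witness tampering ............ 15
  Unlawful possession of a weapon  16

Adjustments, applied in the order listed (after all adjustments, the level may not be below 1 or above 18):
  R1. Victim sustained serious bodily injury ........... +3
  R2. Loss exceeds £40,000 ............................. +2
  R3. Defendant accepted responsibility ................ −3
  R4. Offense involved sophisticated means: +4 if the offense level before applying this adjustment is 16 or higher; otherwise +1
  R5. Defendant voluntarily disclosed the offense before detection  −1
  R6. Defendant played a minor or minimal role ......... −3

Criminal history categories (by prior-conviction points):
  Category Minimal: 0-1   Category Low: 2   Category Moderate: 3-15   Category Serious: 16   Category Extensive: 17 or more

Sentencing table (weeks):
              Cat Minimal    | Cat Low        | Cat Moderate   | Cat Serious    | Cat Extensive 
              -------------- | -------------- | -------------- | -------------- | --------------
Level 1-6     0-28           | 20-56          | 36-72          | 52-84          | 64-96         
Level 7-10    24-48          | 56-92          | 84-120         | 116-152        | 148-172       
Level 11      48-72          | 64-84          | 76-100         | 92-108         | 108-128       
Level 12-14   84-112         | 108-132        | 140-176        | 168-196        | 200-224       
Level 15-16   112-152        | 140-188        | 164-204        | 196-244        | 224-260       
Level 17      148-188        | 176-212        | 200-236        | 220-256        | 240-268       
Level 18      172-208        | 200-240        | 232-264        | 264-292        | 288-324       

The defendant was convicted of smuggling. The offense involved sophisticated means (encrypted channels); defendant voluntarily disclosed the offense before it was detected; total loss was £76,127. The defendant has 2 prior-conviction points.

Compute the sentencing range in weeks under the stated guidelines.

64-84 weeks

Base offense level for smuggling: 9.
R1 does not apply.
R2 applies: 9 + 2 = 11.
R3 does not apply.
R4 applies (level before this adjustment is 11 < 16, so +1): 11 + 1 = 12.
R5 applies: 12 − 1 = 11.
Final offense level: 11.
Criminal history: 2 prior points → Category Low (2).
Level 11 falls in the 11 band.
Grid: Level 11 × Category Low = 64-84 weeks.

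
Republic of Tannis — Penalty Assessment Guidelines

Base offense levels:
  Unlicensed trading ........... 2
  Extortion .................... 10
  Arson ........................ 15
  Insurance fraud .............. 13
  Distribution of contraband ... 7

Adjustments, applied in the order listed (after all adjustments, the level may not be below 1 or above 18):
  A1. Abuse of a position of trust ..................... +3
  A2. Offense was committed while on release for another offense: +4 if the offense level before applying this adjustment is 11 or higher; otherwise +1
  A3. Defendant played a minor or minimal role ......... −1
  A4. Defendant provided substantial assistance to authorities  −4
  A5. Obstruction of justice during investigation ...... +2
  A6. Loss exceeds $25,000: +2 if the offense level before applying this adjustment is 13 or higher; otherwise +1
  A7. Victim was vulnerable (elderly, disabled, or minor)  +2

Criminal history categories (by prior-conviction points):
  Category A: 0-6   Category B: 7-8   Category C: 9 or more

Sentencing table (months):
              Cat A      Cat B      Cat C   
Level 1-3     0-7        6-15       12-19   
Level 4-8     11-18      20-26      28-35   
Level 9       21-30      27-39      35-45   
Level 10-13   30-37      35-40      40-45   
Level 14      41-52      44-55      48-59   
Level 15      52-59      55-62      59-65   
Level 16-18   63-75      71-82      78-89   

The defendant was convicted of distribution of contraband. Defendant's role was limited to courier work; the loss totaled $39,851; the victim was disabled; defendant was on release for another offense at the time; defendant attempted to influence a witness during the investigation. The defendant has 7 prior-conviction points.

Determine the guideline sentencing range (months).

Base offense level for distribution of contraband: 7.
A1 does not apply.
A2 applies (level before this adjustment is 7 < 11, so +1): 7 + 1 = 8.
A3 applies: 8 − 1 = 7.
A4 does not apply.
A5 applies: 7 + 2 = 9.
A6 applies (level before this adjustment is 9 < 13, so +1): 9 + 1 = 10.
A7 applies: 10 + 2 = 12.
Final offense level: 12.
Criminal history: 7 prior points → Category B (7-8).
Level 12 falls in the 10-13 band.
Grid: Level 10-13 × Category B = 35-40 months.

35-40 months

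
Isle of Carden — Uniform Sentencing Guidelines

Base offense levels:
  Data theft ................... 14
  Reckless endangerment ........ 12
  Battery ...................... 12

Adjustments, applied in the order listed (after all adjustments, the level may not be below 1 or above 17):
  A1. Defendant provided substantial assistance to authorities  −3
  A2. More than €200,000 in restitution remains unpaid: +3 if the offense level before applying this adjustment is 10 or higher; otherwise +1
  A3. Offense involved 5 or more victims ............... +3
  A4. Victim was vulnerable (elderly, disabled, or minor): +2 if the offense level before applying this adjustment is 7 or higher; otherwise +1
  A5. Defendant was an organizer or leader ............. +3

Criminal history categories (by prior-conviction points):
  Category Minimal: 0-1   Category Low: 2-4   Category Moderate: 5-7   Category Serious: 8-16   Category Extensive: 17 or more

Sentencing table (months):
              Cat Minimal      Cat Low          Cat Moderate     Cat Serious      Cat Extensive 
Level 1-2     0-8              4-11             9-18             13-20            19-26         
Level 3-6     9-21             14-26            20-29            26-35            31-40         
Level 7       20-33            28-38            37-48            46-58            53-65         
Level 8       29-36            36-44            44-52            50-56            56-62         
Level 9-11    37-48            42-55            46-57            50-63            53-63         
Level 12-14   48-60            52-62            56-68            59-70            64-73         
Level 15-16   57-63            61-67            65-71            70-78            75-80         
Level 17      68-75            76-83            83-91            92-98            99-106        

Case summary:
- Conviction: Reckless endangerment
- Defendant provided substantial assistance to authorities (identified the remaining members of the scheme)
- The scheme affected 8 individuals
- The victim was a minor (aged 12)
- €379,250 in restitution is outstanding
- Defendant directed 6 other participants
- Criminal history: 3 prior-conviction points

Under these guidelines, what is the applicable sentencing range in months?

76-83 months

Base offense level for reckless endangerment: 12.
A1 applies: 12 − 3 = 9.
A2 applies (level before this adjustment is 9 < 10, so +1): 9 + 1 = 10.
A3 applies: 10 + 3 = 13.
A4 applies (level before this adjustment is 13 ≥ 7, so +2): 13 + 2 = 15.
A5 applies: 15 + 3 = 18.
Level 18 exceeds the maximum of 17; capped at 17.
Final offense level: 17.
Criminal history: 3 prior points → Category Low (2-4).
Level 17 falls in the 17 band.
Grid: Level 17 × Category Low = 76-83 months.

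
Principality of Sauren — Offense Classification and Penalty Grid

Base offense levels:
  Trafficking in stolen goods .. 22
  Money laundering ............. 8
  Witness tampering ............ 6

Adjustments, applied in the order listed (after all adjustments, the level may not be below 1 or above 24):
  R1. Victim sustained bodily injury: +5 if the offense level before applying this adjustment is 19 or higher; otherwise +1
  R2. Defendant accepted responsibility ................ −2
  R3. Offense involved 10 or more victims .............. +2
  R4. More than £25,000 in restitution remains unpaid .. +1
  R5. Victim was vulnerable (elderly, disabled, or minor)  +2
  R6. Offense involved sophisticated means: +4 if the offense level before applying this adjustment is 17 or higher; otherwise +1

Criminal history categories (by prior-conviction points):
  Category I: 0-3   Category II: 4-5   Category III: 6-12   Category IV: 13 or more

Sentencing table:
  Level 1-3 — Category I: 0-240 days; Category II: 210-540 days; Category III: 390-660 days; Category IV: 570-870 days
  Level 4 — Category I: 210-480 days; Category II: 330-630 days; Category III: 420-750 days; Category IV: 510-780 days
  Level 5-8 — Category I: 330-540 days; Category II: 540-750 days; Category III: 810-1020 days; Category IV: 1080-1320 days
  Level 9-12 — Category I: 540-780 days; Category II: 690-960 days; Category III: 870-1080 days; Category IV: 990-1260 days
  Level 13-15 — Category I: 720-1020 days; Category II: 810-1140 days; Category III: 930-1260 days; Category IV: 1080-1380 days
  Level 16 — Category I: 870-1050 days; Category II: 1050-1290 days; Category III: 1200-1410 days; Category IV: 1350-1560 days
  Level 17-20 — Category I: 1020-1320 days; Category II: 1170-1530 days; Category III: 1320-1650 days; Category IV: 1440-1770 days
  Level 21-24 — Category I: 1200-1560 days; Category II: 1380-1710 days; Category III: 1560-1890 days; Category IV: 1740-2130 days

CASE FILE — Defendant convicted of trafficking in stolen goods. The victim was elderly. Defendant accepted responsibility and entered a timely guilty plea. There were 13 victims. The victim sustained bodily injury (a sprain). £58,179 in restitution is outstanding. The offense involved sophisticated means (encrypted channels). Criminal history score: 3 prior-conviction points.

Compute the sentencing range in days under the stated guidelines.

1200-1560 days

Base offense level for trafficking in stolen goods: 22.
R1 applies (level before this adjustment is 22 ≥ 19, so +5): 22 + 5 = 27.
R2 applies: 27 − 2 = 25.
R3 applies: 25 + 2 = 27.
R4 applies: 27 + 1 = 28.
R5 applies: 28 + 2 = 30.
R6 applies (level before this adjustment is 30 ≥ 17, so +4): 30 + 4 = 34.
Level 34 exceeds the maximum of 24; capped at 24.
Final offense level: 24.
Criminal history: 3 prior points → Category I (0-3).
Level 24 falls in the 21-24 band.
Grid: Level 21-24 × Category I = 1200-1560 days.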